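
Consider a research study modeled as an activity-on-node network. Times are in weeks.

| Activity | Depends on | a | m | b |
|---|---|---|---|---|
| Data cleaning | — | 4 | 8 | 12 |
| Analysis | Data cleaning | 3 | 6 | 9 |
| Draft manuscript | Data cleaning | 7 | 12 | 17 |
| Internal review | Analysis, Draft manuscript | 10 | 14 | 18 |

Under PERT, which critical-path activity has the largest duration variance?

Draft manuscript

te_Data cleaning = (4 + 4·8 + 12)/6 = 48/6 = 8; σ²_Data cleaning = ((12−4)/6)² = 1.778
te_Analysis = (3 + 4·6 + 9)/6 = 36/6 = 6; σ²_Analysis = ((9−3)/6)² = 1.000
te_Draft manuscript = (7 + 4·12 + 17)/6 = 72/6 = 12; σ²_Draft manuscript = ((17−7)/6)² = 2.778
te_Internal review = (10 + 4·14 + 18)/6 = 84/6 = 14; σ²_Internal review = ((18−10)/6)² = 1.778

Forward pass:
ES_Data cleaning = 0; EF_Data cleaning = 8
ES_Analysis = 8; EF_Analysis = 8+6 = 14
ES_Draft manuscript = 8; EF_Draft manuscript = 8+12 = 20
ES_Internal review = max(EF_Analysis=14, EF_Draft manuscript=20) = 20; EF_Internal review = 20+14 = 34
Expected project duration μ = 34 weeks. Critical path: Data cleaning → Draft manuscript → Internal review.

Variances on critical path: σ²_Data cleaning=1.778, σ²_Draft manuscript=2.778, σ²_Internal review=1.778.
Largest is σ²_Draft manuscript = 2.778.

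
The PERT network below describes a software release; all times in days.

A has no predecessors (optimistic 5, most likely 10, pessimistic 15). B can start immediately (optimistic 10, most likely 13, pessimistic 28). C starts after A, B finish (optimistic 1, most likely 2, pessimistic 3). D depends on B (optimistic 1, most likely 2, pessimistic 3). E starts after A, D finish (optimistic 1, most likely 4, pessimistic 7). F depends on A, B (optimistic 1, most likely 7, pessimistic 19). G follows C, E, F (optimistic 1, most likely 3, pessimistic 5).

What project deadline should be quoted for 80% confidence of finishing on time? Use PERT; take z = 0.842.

te_A = (5 + 4·10 + 15)/6 = 60/6 = 10; σ²_A = ((15−5)/6)² = 2.778
te_B = (10 + 4·13 + 28)/6 = 90/6 = 15; σ²_B = ((28−10)/6)² = 9.000
te_C = (1 + 4·2 + 3)/6 = 12/6 = 2; σ²_C = ((3−1)/6)² = 0.111
te_D = (1 + 4·2 + 3)/6 = 12/6 = 2; σ²_D = ((3−1)/6)² = 0.111
te_E = (1 + 4·4 + 7)/6 = 24/6 = 4; σ²_E = ((7−1)/6)² = 1.000
te_F = (1 + 4·7 + 19)/6 = 48/6 = 8; σ²_F = ((19−1)/6)² = 9.000
te_G = (1 + 4·3 + 5)/6 = 18/6 = 3; σ²_G = ((5−1)/6)² = 0.444

Forward pass:
ES_A = 0; EF_A = 10
ES_B = 0; EF_B = 15
ES_C = max(EF_A=10, EF_B=15) = 15; EF_C = 15+2 = 17
ES_D = 15; EF_D = 15+2 = 17
ES_E = max(EF_A=10, EF_D=17) = 17; EF_E = 17+4 = 21
ES_F = max(EF_A=10, EF_B=15) = 15; EF_F = 15+8 = 23
ES_G = max(EF_C=17, EF_E=21, EF_F=23) = 23; EF_G = 23+3 = 26
Expected project duration μ = 26 days. Critical path: B → F → G.

Variance along critical path = 9.000 + 9.000 + 0.444 = 18.444; σ = 4.295 days.
D = μ + z·σ = 26 + 0.842·4.295 = 29.6 days

29.6 days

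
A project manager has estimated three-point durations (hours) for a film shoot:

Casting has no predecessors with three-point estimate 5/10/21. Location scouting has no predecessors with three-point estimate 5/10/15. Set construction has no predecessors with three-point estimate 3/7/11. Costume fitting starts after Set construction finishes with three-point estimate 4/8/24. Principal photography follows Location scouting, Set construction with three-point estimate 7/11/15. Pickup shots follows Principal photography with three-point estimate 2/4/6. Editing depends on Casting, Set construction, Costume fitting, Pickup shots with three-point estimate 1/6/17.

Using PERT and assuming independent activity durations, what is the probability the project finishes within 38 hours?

0.958

te_Casting = (5 + 4·10 + 21)/6 = 66/6 = 11; σ²_Casting = ((21−5)/6)² = 7.111
te_Location scouting = (5 + 4·10 + 15)/6 = 60/6 = 10; σ²_Location scouting = ((15−5)/6)² = 2.778
te_Set construction = (3 + 4·7 + 11)/6 = 42/6 = 7; σ²_Set construction = ((11−3)/6)² = 1.778
te_Costume fitting = (4 + 4·8 + 24)/6 = 60/6 = 10; σ²_Costume fitting = ((24−4)/6)² = 11.111
te_Principal photography = (7 + 4·11 + 15)/6 = 66/6 = 11; σ²_Principal photography = ((15−7)/6)² = 1.778
te_Pickup shots = (2 + 4·4 + 6)/6 = 24/6 = 4; σ²_Pickup shots = ((6−2)/6)² = 0.444
te_Editing = (1 + 4·6 + 17)/6 = 42/6 = 7; σ²_Editing = ((17−1)/6)² = 7.111

Forward pass:
ES_Casting = 0; EF_Casting = 11
ES_Location scouting = 0; EF_Location scouting = 10
ES_Set construction = 0; EF_Set construction = 7
ES_Costume fitting = 7; EF_Costume fitting = 7+10 = 17
ES_Principal photography = max(EF_Location scouting=10, EF_Set construction=7) = 10; EF_Principal photography = 10+11 = 21
ES_Pickup shots = 21; EF_Pickup shots = 21+4 = 25
ES_Editing = max(EF_Casting=11, EF_Set construction=7, EF_Costume fitting=17, EF_Pickup shots=25) = 25; EF_Editing = 25+7 = 32
Expected project duration μ = 32 hours. Critical path: Location scouting → Principal photography → Pickup shots → Editing.

Variance along critical path = 2.778 + 1.778 + 0.444 + 7.111 = 12.111; σ = √12.111 = 3.480 hours.
Z = (38 − 32) / 3.480 = 1.724
P(T ≤ 38) = Φ(1.724) ≈ 0.958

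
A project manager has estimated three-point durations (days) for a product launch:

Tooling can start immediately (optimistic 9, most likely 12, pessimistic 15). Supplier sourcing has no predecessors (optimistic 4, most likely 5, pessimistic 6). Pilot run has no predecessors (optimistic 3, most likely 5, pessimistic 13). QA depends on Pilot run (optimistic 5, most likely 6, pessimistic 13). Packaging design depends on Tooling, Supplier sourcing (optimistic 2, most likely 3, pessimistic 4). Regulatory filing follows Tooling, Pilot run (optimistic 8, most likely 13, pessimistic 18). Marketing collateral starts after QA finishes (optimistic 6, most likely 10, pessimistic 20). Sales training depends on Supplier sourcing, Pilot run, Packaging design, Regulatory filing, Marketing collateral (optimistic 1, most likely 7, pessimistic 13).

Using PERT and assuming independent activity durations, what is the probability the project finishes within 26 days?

0.016

te_Tooling = (9 + 4·12 + 15)/6 = 72/6 = 12; σ²_Tooling = ((15−9)/6)² = 1.000
te_Supplier sourcing = (4 + 4·5 + 6)/6 = 30/6 = 5; σ²_Supplier sourcing = ((6−4)/6)² = 0.111
te_Pilot run = (3 + 4·5 + 13)/6 = 36/6 = 6; σ²_Pilot run = ((13−3)/6)² = 2.778
te_QA = (5 + 4·6 + 13)/6 = 42/6 = 7; σ²_QA = ((13−5)/6)² = 1.778
te_Packaging design = (2 + 4·3 + 4)/6 = 18/6 = 3; σ²_Packaging design = ((4−2)/6)² = 0.111
te_Regulatory filing = (8 + 4·13 + 18)/6 = 78/6 = 13; σ²_Regulatory filing = ((18−8)/6)² = 2.778
te_Marketing collateral = (6 + 4·10 + 20)/6 = 66/6 = 11; σ²_Marketing collateral = ((20−6)/6)² = 5.444
te_Sales training = (1 + 4·7 + 13)/6 = 42/6 = 7; σ²_Sales training = ((13−1)/6)² = 4.000

Forward pass:
ES_Tooling = 0; EF_Tooling = 12
ES_Supplier sourcing = 0; EF_Supplier sourcing = 5
ES_Pilot run = 0; EF_Pilot run = 6
ES_QA = 6; EF_QA = 6+7 = 13
ES_Packaging design = max(EF_Tooling=12, EF_Supplier sourcing=5) = 12; EF_Packaging design = 12+3 = 15
ES_Regulatory filing = max(EF_Tooling=12, EF_Pilot run=6) = 12; EF_Regulatory filing = 12+13 = 25
ES_Marketing collateral = 13; EF_Marketing collateral = 13+11 = 24
ES_Sales training = max(EF_Supplier sourcing=5, EF_Pilot run=6, EF_Packaging design=15, EF_Regulatory filing=25, EF_Marketing collateral=24) = 25; EF_Sales training = 25+7 = 32
Expected project duration μ = 32 days. Critical path: Tooling → Regulatory filing → Sales training.

Variance along critical path = 1.000 + 2.778 + 4.000 = 7.778; σ = √7.778 = 2.789 days.
Z = (26 − 32) / 2.789 = -2.151
P(T ≤ 26) = Φ(-2.151) ≈ 0.016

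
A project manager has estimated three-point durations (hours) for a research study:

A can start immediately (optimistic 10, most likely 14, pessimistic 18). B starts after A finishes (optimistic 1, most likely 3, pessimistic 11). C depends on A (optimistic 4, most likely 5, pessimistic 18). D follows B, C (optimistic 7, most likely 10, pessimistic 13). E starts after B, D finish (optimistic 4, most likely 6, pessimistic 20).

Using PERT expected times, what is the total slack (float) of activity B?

te_A = (10 + 4·14 + 18)/6 = 84/6 = 14
te_B = (1 + 4·3 + 11)/6 = 24/6 = 4
te_C = (4 + 4·5 + 18)/6 = 42/6 = 7
te_D = (7 + 4·10 + 13)/6 = 60/6 = 10
te_E = (4 + 4·6 + 20)/6 = 48/6 = 8

Forward pass:
ES_A = 0; EF_A = 14
ES_B = 14; EF_B = 14+4 = 18
ES_C = 14; EF_C = 14+7 = 21
ES_D = max(EF_B=18, EF_C=21) = 21; EF_D = 21+10 = 31
ES_E = max(EF_B=18, EF_D=31) = 31; EF_E = 31+8 = 39
Expected project duration μ = 39 hours. Critical path: A → C → D → E.

Backward pass:
LF_E = 39; LS_E = 39−8 = 31
LF_D = LS_E = 31; LS_D = 31−10 = 21
LF_C = LS_D = 21; LS_C = 21−7 = 14
LF_B = min(LS_D=21, LS_E=31) = 21; LS_B = 21−4 = 17
LF_A = min(LS_B=17, LS_C=14) = 14; LS_A = 14−14 = 0
Slack_B = LS_B − ES_B = 17 − 14 = 3

3 hours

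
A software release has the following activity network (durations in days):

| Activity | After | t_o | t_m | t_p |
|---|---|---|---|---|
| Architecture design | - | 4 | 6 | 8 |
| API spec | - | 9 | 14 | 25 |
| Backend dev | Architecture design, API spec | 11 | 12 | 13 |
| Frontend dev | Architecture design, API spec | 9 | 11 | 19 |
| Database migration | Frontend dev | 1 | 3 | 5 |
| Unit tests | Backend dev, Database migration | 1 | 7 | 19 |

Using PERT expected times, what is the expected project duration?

38 days

te_Architecture design = (4 + 4·6 + 8)/6 = 36/6 = 6
te_API spec = (9 + 4·14 + 25)/6 = 90/6 = 15
te_Backend dev = (11 + 4·12 + 13)/6 = 72/6 = 12
te_Frontend dev = (9 + 4·11 + 19)/6 = 72/6 = 12
te_Database migration = (1 + 4·3 + 5)/6 = 18/6 = 3
te_Unit tests = (1 + 4·7 + 19)/6 = 48/6 = 8

Forward pass:
ES_Architecture design = 0; EF_Architecture design = 6
ES_API spec = 0; EF_API spec = 15
ES_Backend dev = max(EF_Architecture design=6, EF_API spec=15) = 15; EF_Backend dev = 15+12 = 27
ES_Frontend dev = max(EF_Architecture design=6, EF_API spec=15) = 15; EF_Frontend dev = 15+12 = 27
ES_Database migration = 27; EF_Database migration = 27+3 = 30
ES_Unit tests = max(EF_Backend dev=27, EF_Database migration=30) = 30; EF_Unit tests = 30+8 = 38
Expected project duration μ = 38 days. Critical path: API spec → Frontend dev → Database migration → Unit tests.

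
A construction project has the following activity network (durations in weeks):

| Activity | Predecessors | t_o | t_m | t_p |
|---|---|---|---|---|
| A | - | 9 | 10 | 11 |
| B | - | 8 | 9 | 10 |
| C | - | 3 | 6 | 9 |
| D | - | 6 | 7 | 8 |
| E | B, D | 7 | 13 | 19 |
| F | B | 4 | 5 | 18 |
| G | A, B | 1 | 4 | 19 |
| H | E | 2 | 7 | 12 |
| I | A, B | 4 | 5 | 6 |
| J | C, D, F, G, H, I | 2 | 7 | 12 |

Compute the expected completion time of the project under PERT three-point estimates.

te_A = (9 + 4·10 + 11)/6 = 60/6 = 10
te_B = (8 + 4·9 + 10)/6 = 54/6 = 9
te_C = (3 + 4·6 + 9)/6 = 36/6 = 6
te_D = (6 + 4·7 + 8)/6 = 42/6 = 7
te_E = (7 + 4·13 + 19)/6 = 78/6 = 13
te_F = (4 + 4·5 + 18)/6 = 42/6 = 7
te_G = (1 + 4·4 + 19)/6 = 36/6 = 6
te_H = (2 + 4·7 + 12)/6 = 42/6 = 7
te_I = (4 + 4·5 + 6)/6 = 30/6 = 5
te_J = (2 + 4·7 + 12)/6 = 42/6 = 7

Forward pass:
ES_A = 0; EF_A = 10
ES_B = 0; EF_B = 9
ES_C = 0; EF_C = 6
ES_D = 0; EF_D = 7
ES_E = max(EF_B=9, EF_D=7) = 9; EF_E = 9+13 = 22
ES_F = 9; EF_F = 9+7 = 16
ES_G = max(EF_A=10, EF_B=9) = 10; EF_G = 10+6 = 16
ES_H = 22; EF_H = 22+7 = 29
ES_I = max(EF_A=10, EF_B=9) = 10; EF_I = 10+5 = 15
ES_J = max(EF_C=6, EF_D=7, EF_F=16, EF_G=16, EF_H=29, EF_I=15) = 29; EF_J = 29+7 = 36
Expected project duration μ = 36 weeks. Critical path: B → E → H → J.

36 weeks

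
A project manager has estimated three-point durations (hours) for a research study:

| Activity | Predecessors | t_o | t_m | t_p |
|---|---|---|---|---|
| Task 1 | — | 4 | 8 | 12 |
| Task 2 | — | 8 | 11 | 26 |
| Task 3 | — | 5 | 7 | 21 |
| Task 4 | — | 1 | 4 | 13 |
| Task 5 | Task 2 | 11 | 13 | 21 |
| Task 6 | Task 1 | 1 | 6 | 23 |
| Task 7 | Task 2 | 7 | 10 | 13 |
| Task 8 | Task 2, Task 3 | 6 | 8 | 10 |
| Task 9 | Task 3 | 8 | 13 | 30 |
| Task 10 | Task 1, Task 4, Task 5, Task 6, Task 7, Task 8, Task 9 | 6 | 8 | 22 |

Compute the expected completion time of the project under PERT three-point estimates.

37 hours

te_Task 1 = (4 + 4·8 + 12)/6 = 48/6 = 8
te_Task 2 = (8 + 4·11 + 26)/6 = 78/6 = 13
te_Task 3 = (5 + 4·7 + 21)/6 = 54/6 = 9
te_Task 4 = (1 + 4·4 + 13)/6 = 30/6 = 5
te_Task 5 = (11 + 4·13 + 21)/6 = 84/6 = 14
te_Task 6 = (1 + 4·6 + 23)/6 = 48/6 = 8
te_Task 7 = (7 + 4·10 + 13)/6 = 60/6 = 10
te_Task 8 = (6 + 4·8 + 10)/6 = 48/6 = 8
te_Task 9 = (8 + 4·13 + 30)/6 = 90/6 = 15
te_Task 10 = (6 + 4·8 + 22)/6 = 60/6 = 10

Forward pass:
ES_Task 1 = 0; EF_Task 1 = 8
ES_Task 2 = 0; EF_Task 2 = 13
ES_Task 3 = 0; EF_Task 3 = 9
ES_Task 4 = 0; EF_Task 4 = 5
ES_Task 5 = 13; EF_Task 5 = 13+14 = 27
ES_Task 6 = 8; EF_Task 6 = 8+8 = 16
ES_Task 7 = 13; EF_Task 7 = 13+10 = 23
ES_Task 8 = max(EF_Task 2=13, EF_Task 3=9) = 13; EF_Task 8 = 13+8 = 21
ES_Task 9 = 9; EF_Task 9 = 9+15 = 24
ES_Task 10 = max(EF_Task 1=8, EF_Task 4=5, EF_Task 5=27, EF_Task 6=16, EF_Task 7=23, EF_Task 8=21, EF_Task 9=24) = 27; EF_Task 10 = 27+10 = 37
Expected project duration μ = 37 hours. Critical path: Task 2 → Task 5 → Task 10.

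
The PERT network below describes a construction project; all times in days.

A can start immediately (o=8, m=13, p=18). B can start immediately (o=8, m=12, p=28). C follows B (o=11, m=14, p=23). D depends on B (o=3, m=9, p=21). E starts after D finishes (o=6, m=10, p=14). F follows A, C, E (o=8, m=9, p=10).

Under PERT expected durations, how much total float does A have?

21 days

te_A = (8 + 4·13 + 18)/6 = 78/6 = 13
te_B = (8 + 4·12 + 28)/6 = 84/6 = 14
te_C = (11 + 4·14 + 23)/6 = 90/6 = 15
te_D = (3 + 4·9 + 21)/6 = 60/6 = 10
te_E = (6 + 4·10 + 14)/6 = 60/6 = 10
te_F = (8 + 4·9 + 10)/6 = 54/6 = 9

Forward pass:
ES_A = 0; EF_A = 13
ES_B = 0; EF_B = 14
ES_C = 14; EF_C = 14+15 = 29
ES_D = 14; EF_D = 14+10 = 24
ES_E = 24; EF_E = 24+10 = 34
ES_F = max(EF_A=13, EF_C=29, EF_E=34) = 34; EF_F = 34+9 = 43
Expected project duration μ = 43 days. Critical path: B → D → E → F.

Backward pass:
LF_F = 43; LS_F = 43−9 = 34
LF_E = LS_F = 34; LS_E = 34−10 = 24
LF_D = LS_E = 24; LS_D = 24−10 = 14
LF_C = LS_F = 34; LS_C = 34−15 = 19
LF_B = min(LS_C=19, LS_D=14) = 14; LS_B = 14−14 = 0
LF_A = LS_F = 34; LS_A = 34−13 = 21
Slack_A = LS_A − ES_A = 21 − 0 = 21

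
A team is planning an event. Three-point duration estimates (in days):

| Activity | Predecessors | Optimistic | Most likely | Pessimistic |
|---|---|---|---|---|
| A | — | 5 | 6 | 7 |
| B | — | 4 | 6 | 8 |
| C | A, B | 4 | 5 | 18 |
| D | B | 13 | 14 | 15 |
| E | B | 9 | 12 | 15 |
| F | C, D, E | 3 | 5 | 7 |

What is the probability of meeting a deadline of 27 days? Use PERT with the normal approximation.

0.977

te_A = (5 + 4·6 + 7)/6 = 36/6 = 6; σ²_A = ((7−5)/6)² = 0.111
te_B = (4 + 4·6 + 8)/6 = 36/6 = 6; σ²_B = ((8−4)/6)² = 0.444
te_C = (4 + 4·5 + 18)/6 = 42/6 = 7; σ²_C = ((18−4)/6)² = 5.444
te_D = (13 + 4·14 + 15)/6 = 84/6 = 14; σ²_D = ((15−13)/6)² = 0.111
te_E = (9 + 4·12 + 15)/6 = 72/6 = 12; σ²_E = ((15−9)/6)² = 1.000
te_F = (3 + 4·5 + 7)/6 = 30/6 = 5; σ²_F = ((7−3)/6)² = 0.444

Forward pass:
ES_A = 0; EF_A = 6
ES_B = 0; EF_B = 6
ES_C = max(EF_A=6, EF_B=6) = 6; EF_C = 6+7 = 13
ES_D = 6; EF_D = 6+14 = 20
ES_E = 6; EF_E = 6+12 = 18
ES_F = max(EF_C=13, EF_D=20, EF_E=18) = 20; EF_F = 20+5 = 25
Expected project duration μ = 25 days. Critical path: B → D → F.

Variance along critical path = 0.444 + 0.111 + 0.444 = 1.000; σ = √1.000 = 1.000 days.
Z = (27 − 25) / 1.000 = 2.000
P(T ≤ 27) = Φ(2.000) ≈ 0.977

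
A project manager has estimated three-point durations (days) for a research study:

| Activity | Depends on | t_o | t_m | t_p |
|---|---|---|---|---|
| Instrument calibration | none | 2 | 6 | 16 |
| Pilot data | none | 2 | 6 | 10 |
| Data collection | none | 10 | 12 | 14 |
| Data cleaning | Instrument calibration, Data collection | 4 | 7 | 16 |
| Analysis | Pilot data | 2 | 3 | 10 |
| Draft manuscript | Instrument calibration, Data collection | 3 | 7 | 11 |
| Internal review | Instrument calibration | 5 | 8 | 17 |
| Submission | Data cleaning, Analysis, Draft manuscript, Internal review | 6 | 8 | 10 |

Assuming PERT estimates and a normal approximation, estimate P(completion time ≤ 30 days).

te_Instrument calibration = (2 + 4·6 + 16)/6 = 42/6 = 7; σ²_Instrument calibration = ((16−2)/6)² = 5.444
te_Pilot data = (2 + 4·6 + 10)/6 = 36/6 = 6; σ²_Pilot data = ((10−2)/6)² = 1.778
te_Data collection = (10 + 4·12 + 14)/6 = 72/6 = 12; σ²_Data collection = ((14−10)/6)² = 0.444
te_Data cleaning = (4 + 4·7 + 16)/6 = 48/6 = 8; σ²_Data cleaning = ((16−4)/6)² = 4.000
te_Analysis = (2 + 4·3 + 10)/6 = 24/6 = 4; σ²_Analysis = ((10−2)/6)² = 1.778
te_Draft manuscript = (3 + 4·7 + 11)/6 = 42/6 = 7; σ²_Draft manuscript = ((11−3)/6)² = 1.778
te_Internal review = (5 + 4·8 + 17)/6 = 54/6 = 9; σ²_Internal review = ((17−5)/6)² = 4.000
te_Submission = (6 + 4·8 + 10)/6 = 48/6 = 8; σ²_Submission = ((10−6)/6)² = 0.444

Forward pass:
ES_Instrument calibration = 0; EF_Instrument calibration = 7
ES_Pilot data = 0; EF_Pilot data = 6
ES_Data collection = 0; EF_Data collection = 12
ES_Data cleaning = max(EF_Instrument calibration=7, EF_Data collection=12) = 12; EF_Data cleaning = 12+8 = 20
ES_Analysis = 6; EF_Analysis = 6+4 = 10
ES_Draft manuscript = max(EF_Instrument calibration=7, EF_Data collection=12) = 12; EF_Draft manuscript = 12+7 = 19
ES_Internal review = 7; EF_Internal review = 7+9 = 16
ES_Submission = max(EF_Data cleaning=20, EF_Analysis=10, EF_Draft manuscript=19, EF_Internal review=16) = 20; EF_Submission = 20+8 = 28
Expected project duration μ = 28 days. Critical path: Data collection → Data cleaning → Submission.

Variance along critical path = 0.444 + 4.000 + 0.444 = 4.889; σ = √4.889 = 2.211 days.
Z = (30 − 28) / 2.211 = 0.905
P(T ≤ 30) = Φ(0.905) ≈ 0.817

0.817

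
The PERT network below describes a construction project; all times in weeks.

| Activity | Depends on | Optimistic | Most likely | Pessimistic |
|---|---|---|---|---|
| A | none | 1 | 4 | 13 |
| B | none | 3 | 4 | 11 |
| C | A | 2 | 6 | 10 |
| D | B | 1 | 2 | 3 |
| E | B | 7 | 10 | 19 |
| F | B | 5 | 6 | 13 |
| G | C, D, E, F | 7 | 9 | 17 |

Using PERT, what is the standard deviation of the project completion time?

te_A = (1 + 4·4 + 13)/6 = 30/6 = 5; σ²_A = ((13−1)/6)² = 4.000
te_B = (3 + 4·4 + 11)/6 = 30/6 = 5; σ²_B = ((11−3)/6)² = 1.778
te_C = (2 + 4·6 + 10)/6 = 36/6 = 6; σ²_C = ((10−2)/6)² = 1.778
te_D = (1 + 4·2 + 3)/6 = 12/6 = 2; σ²_D = ((3−1)/6)² = 0.111
te_E = (7 + 4·10 + 19)/6 = 66/6 = 11; σ²_E = ((19−7)/6)² = 4.000
te_F = (5 + 4·6 + 13)/6 = 42/6 = 7; σ²_F = ((13−5)/6)² = 1.778
te_G = (7 + 4·9 + 17)/6 = 60/6 = 10; σ²_G = ((17−7)/6)² = 2.778

Forward pass:
ES_A = 0; EF_A = 5
ES_B = 0; EF_B = 5
ES_C = 5; EF_C = 5+6 = 11
ES_D = 5; EF_D = 5+2 = 7
ES_E = 5; EF_E = 5+11 = 16
ES_F = 5; EF_F = 5+7 = 12
ES_G = max(EF_C=11, EF_D=7, EF_E=16, EF_F=12) = 16; EF_G = 16+10 = 26
Expected project duration μ = 26 weeks. Critical path: B → E → G.

Variance along critical path = 1.778 + 4.000 + 2.778 = 8.556
σ = √8.556 = 2.925 weeks

2.92 weeks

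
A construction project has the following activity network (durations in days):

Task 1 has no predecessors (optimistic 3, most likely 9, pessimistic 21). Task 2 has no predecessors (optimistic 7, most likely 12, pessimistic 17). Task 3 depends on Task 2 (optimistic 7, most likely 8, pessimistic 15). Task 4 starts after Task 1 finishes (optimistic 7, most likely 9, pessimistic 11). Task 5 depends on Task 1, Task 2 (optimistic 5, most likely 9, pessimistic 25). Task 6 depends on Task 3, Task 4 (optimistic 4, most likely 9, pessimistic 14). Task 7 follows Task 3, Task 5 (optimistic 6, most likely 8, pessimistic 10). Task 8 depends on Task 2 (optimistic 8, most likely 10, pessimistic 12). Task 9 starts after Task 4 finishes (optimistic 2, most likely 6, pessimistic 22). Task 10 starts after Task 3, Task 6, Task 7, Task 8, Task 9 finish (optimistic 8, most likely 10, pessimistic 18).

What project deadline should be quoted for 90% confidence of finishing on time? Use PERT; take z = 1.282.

te_Task 1 = (3 + 4·9 + 21)/6 = 60/6 = 10; σ²_Task 1 = ((21−3)/6)² = 9.000
te_Task 2 = (7 + 4·12 + 17)/6 = 72/6 = 12; σ²_Task 2 = ((17−7)/6)² = 2.778
te_Task 3 = (7 + 4·8 + 15)/6 = 54/6 = 9; σ²_Task 3 = ((15−7)/6)² = 1.778
te_Task 4 = (7 + 4·9 + 11)/6 = 54/6 = 9; σ²_Task 4 = ((11−7)/6)² = 0.444
te_Task 5 = (5 + 4·9 + 25)/6 = 66/6 = 11; σ²_Task 5 = ((25−5)/6)² = 11.111
te_Task 6 = (4 + 4·9 + 14)/6 = 54/6 = 9; σ²_Task 6 = ((14−4)/6)² = 2.778
te_Task 7 = (6 + 4·8 + 10)/6 = 48/6 = 8; σ²_Task 7 = ((10−6)/6)² = 0.444
te_Task 8 = (8 + 4·10 + 12)/6 = 60/6 = 10; σ²_Task 8 = ((12−8)/6)² = 0.444
te_Task 9 = (2 + 4·6 + 22)/6 = 48/6 = 8; σ²_Task 9 = ((22−2)/6)² = 11.111
te_Task 10 = (8 + 4·10 + 18)/6 = 66/6 = 11; σ²_Task 10 = ((18−8)/6)² = 2.778

Forward pass:
ES_Task 1 = 0; EF_Task 1 = 10
ES_Task 2 = 0; EF_Task 2 = 12
ES_Task 3 = 12; EF_Task 3 = 12+9 = 21
ES_Task 4 = 10; EF_Task 4 = 10+9 = 19
ES_Task 5 = max(EF_Task 1=10, EF_Task 2=12) = 12; EF_Task 5 = 12+11 = 23
ES_Task 6 = max(EF_Task 3=21, EF_Task 4=19) = 21; EF_Task 6 = 21+9 = 30
ES_Task 7 = max(EF_Task 3=21, EF_Task 5=23) = 23; EF_Task 7 = 23+8 = 31
ES_Task 8 = 12; EF_Task 8 = 12+10 = 22
ES_Task 9 = 19; EF_Task 9 = 19+8 = 27
ES_Task 10 = max(EF_Task 3=21, EF_Task 6=30, EF_Task 7=31, EF_Task 8=22, EF_Task 9=27) = 31; EF_Task 10 = 31+11 = 42
Expected project duration μ = 42 days. Critical path: Task 2 → Task 5 → Task 7 → Task 10.

Variance along critical path = 2.778 + 11.111 + 0.444 + 2.778 = 17.111; σ = 4.137 days.
D = μ + z·σ = 42 + 1.282·4.137 = 47.3 days

47.3 days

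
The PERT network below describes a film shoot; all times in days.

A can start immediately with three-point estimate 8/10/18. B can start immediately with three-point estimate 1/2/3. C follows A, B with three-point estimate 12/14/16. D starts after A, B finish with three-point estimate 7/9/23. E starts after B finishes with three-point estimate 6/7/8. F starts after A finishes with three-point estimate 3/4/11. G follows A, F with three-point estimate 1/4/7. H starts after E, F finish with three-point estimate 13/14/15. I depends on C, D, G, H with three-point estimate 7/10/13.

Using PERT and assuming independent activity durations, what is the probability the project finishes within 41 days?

te_A = (8 + 4·10 + 18)/6 = 66/6 = 11; σ²_A = ((18−8)/6)² = 2.778
te_B = (1 + 4·2 + 3)/6 = 12/6 = 2; σ²_B = ((3−1)/6)² = 0.111
te_C = (12 + 4·14 + 16)/6 = 84/6 = 14; σ²_C = ((16−12)/6)² = 0.444
te_D = (7 + 4·9 + 23)/6 = 66/6 = 11; σ²_D = ((23−7)/6)² = 7.111
te_E = (6 + 4·7 + 8)/6 = 42/6 = 7; σ²_E = ((8−6)/6)² = 0.111
te_F = (3 + 4·4 + 11)/6 = 30/6 = 5; σ²_F = ((11−3)/6)² = 1.778
te_G = (1 + 4·4 + 7)/6 = 24/6 = 4; σ²_G = ((7−1)/6)² = 1.000
te_H = (13 + 4·14 + 15)/6 = 84/6 = 14; σ²_H = ((15−13)/6)² = 0.111
te_I = (7 + 4·10 + 13)/6 = 60/6 = 10; σ²_I = ((13−7)/6)² = 1.000

Forward pass:
ES_A = 0; EF_A = 11
ES_B = 0; EF_B = 2
ES_C = max(EF_A=11, EF_B=2) = 11; EF_C = 11+14 = 25
ES_D = max(EF_A=11, EF_B=2) = 11; EF_D = 11+11 = 22
ES_E = 2; EF_E = 2+7 = 9
ES_F = 11; EF_F = 11+5 = 16
ES_G = max(EF_A=11, EF_F=16) = 16; EF_G = 16+4 = 20
ES_H = max(EF_E=9, EF_F=16) = 16; EF_H = 16+14 = 30
ES_I = max(EF_C=25, EF_D=22, EF_G=20, EF_H=30) = 30; EF_I = 30+10 = 40
Expected project duration μ = 40 days. Critical path: A → F → H → I.

Variance along critical path = 2.778 + 1.778 + 0.111 + 1.000 = 5.667; σ = √5.667 = 2.380 days.
Z = (41 − 40) / 2.380 = 0.420
P(T ≤ 41) = Φ(0.420) ≈ 0.663

0.663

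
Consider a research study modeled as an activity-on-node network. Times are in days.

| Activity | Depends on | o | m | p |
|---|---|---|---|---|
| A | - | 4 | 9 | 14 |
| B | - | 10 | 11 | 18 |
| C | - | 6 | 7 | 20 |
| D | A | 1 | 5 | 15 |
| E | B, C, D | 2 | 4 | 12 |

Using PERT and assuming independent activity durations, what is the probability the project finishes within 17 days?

te_A = (4 + 4·9 + 14)/6 = 54/6 = 9; σ²_A = ((14−4)/6)² = 2.778
te_B = (10 + 4·11 + 18)/6 = 72/6 = 12; σ²_B = ((18−10)/6)² = 1.778
te_C = (6 + 4·7 + 20)/6 = 54/6 = 9; σ²_C = ((20−6)/6)² = 5.444
te_D = (1 + 4·5 + 15)/6 = 36/6 = 6; σ²_D = ((15−1)/6)² = 5.444
te_E = (2 + 4·4 + 12)/6 = 30/6 = 5; σ²_E = ((12−2)/6)² = 2.778

Forward pass:
ES_A = 0; EF_A = 9
ES_B = 0; EF_B = 12
ES_C = 0; EF_C = 9
ES_D = 9; EF_D = 9+6 = 15
ES_E = max(EF_B=12, EF_C=9, EF_D=15) = 15; EF_E = 15+5 = 20
Expected project duration μ = 20 days. Critical path: A → D → E.

Variance along critical path = 2.778 + 5.444 + 2.778 = 11.000; σ = √11.000 = 3.317 days.
Z = (17 − 20) / 3.317 = -0.905
P(T ≤ 17) = Φ(-0.905) ≈ 0.183

0.183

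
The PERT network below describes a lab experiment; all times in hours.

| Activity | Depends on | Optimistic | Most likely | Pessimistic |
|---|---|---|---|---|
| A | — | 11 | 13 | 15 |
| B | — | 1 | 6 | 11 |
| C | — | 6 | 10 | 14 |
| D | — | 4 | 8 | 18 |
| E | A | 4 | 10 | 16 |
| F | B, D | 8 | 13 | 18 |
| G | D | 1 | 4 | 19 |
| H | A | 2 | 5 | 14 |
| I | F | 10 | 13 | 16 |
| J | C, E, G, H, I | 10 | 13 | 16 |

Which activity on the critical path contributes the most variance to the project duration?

te_A = (11 + 4·13 + 15)/6 = 78/6 = 13; σ²_A = ((15−11)/6)² = 0.444
te_B = (1 + 4·6 + 11)/6 = 36/6 = 6; σ²_B = ((11−1)/6)² = 2.778
te_C = (6 + 4·10 + 14)/6 = 60/6 = 10; σ²_C = ((14−6)/6)² = 1.778
te_D = (4 + 4·8 + 18)/6 = 54/6 = 9; σ²_D = ((18−4)/6)² = 5.444
te_E = (4 + 4·10 + 16)/6 = 60/6 = 10; σ²_E = ((16−4)/6)² = 4.000
te_F = (8 + 4·13 + 18)/6 = 78/6 = 13; σ²_F = ((18−8)/6)² = 2.778
te_G = (1 + 4·4 + 19)/6 = 36/6 = 6; σ²_G = ((19−1)/6)² = 9.000
te_H = (2 + 4·5 + 14)/6 = 36/6 = 6; σ²_H = ((14−2)/6)² = 4.000
te_I = (10 + 4·13 + 16)/6 = 78/6 = 13; σ²_I = ((16−10)/6)² = 1.000
te_J = (10 + 4·13 + 16)/6 = 78/6 = 13; σ²_J = ((16−10)/6)² = 1.000

Forward pass:
ES_A = 0; EF_A = 13
ES_B = 0; EF_B = 6
ES_C = 0; EF_C = 10
ES_D = 0; EF_D = 9
ES_E = 13; EF_E = 13+10 = 23
ES_F = max(EF_B=6, EF_D=9) = 9; EF_F = 9+13 = 22
ES_G = 9; EF_G = 9+6 = 15
ES_H = 13; EF_H = 13+6 = 19
ES_I = 22; EF_I = 22+13 = 35
ES_J = max(EF_C=10, EF_E=23, EF_G=15, EF_H=19, EF_I=35) = 35; EF_J = 35+13 = 48
Expected project duration μ = 48 hours. Critical path: D → F → I → J.

Variances on critical path: σ²_D=5.444, σ²_F=2.778, σ²_I=1.000, σ²_J=1.000.
Largest is σ²_D = 5.444.

D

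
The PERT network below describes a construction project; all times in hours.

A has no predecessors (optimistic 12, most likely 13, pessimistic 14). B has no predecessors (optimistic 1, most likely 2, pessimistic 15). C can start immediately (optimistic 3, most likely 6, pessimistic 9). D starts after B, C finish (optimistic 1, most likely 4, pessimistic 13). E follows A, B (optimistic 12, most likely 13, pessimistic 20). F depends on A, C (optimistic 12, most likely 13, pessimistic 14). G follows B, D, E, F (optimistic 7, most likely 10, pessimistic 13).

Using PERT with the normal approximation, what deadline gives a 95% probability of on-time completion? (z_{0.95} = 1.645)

39.8 hours

te_A = (12 + 4·13 + 14)/6 = 78/6 = 13; σ²_A = ((14−12)/6)² = 0.111
te_B = (1 + 4·2 + 15)/6 = 24/6 = 4; σ²_B = ((15−1)/6)² = 5.444
te_C = (3 + 4·6 + 9)/6 = 36/6 = 6; σ²_C = ((9−3)/6)² = 1.000
te_D = (1 + 4·4 + 13)/6 = 30/6 = 5; σ²_D = ((13−1)/6)² = 4.000
te_E = (12 + 4·13 + 20)/6 = 84/6 = 14; σ²_E = ((20−12)/6)² = 1.778
te_F = (12 + 4·13 + 14)/6 = 78/6 = 13; σ²_F = ((14−12)/6)² = 0.111
te_G = (7 + 4·10 + 13)/6 = 60/6 = 10; σ²_G = ((13−7)/6)² = 1.000

Forward pass:
ES_A = 0; EF_A = 13
ES_B = 0; EF_B = 4
ES_C = 0; EF_C = 6
ES_D = max(EF_B=4, EF_C=6) = 6; EF_D = 6+5 = 11
ES_E = max(EF_A=13, EF_B=4) = 13; EF_E = 13+14 = 27
ES_F = max(EF_A=13, EF_C=6) = 13; EF_F = 13+13 = 26
ES_G = max(EF_B=4, EF_D=11, EF_E=27, EF_F=26) = 27; EF_G = 27+10 = 37
Expected project duration μ = 37 hours. Critical path: A → E → G.

Variance along critical path = 0.111 + 1.778 + 1.000 = 2.889; σ = 1.700 hours.
D = μ + z·σ = 37 + 1.645·1.700 = 39.8 hours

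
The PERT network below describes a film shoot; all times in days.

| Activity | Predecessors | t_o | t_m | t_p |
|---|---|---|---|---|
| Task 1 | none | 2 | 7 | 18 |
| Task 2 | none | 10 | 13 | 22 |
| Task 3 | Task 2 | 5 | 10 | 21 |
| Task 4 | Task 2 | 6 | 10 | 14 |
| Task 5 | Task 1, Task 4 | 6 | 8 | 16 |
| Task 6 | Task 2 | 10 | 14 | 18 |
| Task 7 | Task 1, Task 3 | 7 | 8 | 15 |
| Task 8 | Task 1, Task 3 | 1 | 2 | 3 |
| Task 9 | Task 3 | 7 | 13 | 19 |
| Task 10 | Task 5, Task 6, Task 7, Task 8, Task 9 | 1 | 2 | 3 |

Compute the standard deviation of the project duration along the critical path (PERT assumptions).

te_Task 1 = (2 + 4·7 + 18)/6 = 48/6 = 8; σ²_Task 1 = ((18−2)/6)² = 7.111
te_Task 2 = (10 + 4·13 + 22)/6 = 84/6 = 14; σ²_Task 2 = ((22−10)/6)² = 4.000
te_Task 3 = (5 + 4·10 + 21)/6 = 66/6 = 11; σ²_Task 3 = ((21−5)/6)² = 7.111
te_Task 4 = (6 + 4·10 + 14)/6 = 60/6 = 10; σ²_Task 4 = ((14−6)/6)² = 1.778
te_Task 5 = (6 + 4·8 + 16)/6 = 54/6 = 9; σ²_Task 5 = ((16−6)/6)² = 2.778
te_Task 6 = (10 + 4·14 + 18)/6 = 84/6 = 14; σ²_Task 6 = ((18−10)/6)² = 1.778
te_Task 7 = (7 + 4·8 + 15)/6 = 54/6 = 9; σ²_Task 7 = ((15−7)/6)² = 1.778
te_Task 8 = (1 + 4·2 + 3)/6 = 12/6 = 2; σ²_Task 8 = ((3−1)/6)² = 0.111
te_Task 9 = (7 + 4·13 + 19)/6 = 78/6 = 13; σ²_Task 9 = ((19−7)/6)² = 4.000
te_Task 10 = (1 + 4·2 + 3)/6 = 12/6 = 2; σ²_Task 10 = ((3−1)/6)² = 0.111

Forward pass:
ES_Task 1 = 0; EF_Task 1 = 8
ES_Task 2 = 0; EF_Task 2 = 14
ES_Task 3 = 14; EF_Task 3 = 14+11 = 25
ES_Task 4 = 14; EF_Task 4 = 14+10 = 24
ES_Task 5 = max(EF_Task 1=8, EF_Task 4=24) = 24; EF_Task 5 = 24+9 = 33
ES_Task 6 = 14; EF_Task 6 = 14+14 = 28
ES_Task 7 = max(EF_Task 1=8, EF_Task 3=25) = 25; EF_Task 7 = 25+9 = 34
ES_Task 8 = max(EF_Task 1=8, EF_Task 3=25) = 25; EF_Task 8 = 25+2 = 27
ES_Task 9 = 25; EF_Task 9 = 25+13 = 38
ES_Task 10 = max(EF_Task 5=33, EF_Task 6=28, EF_Task 7=34, EF_Task 8=27, EF_Task 9=38) = 38; EF_Task 10 = 38+2 = 40
Expected project duration μ = 40 days. Critical path: Task 2 → Task 3 → Task 9 → Task 10.

Variance along critical path = 4.000 + 7.111 + 4.000 + 0.111 = 15.222
σ = √15.222 = 3.902 days

3.90 days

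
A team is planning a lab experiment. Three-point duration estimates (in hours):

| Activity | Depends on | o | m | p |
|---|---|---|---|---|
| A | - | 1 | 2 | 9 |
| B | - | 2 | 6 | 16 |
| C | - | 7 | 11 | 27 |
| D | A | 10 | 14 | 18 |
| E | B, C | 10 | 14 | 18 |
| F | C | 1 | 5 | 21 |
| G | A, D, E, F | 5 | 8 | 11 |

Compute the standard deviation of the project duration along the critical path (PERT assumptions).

te_A = (1 + 4·2 + 9)/6 = 18/6 = 3; σ²_A = ((9−1)/6)² = 1.778
te_B = (2 + 4·6 + 16)/6 = 42/6 = 7; σ²_B = ((16−2)/6)² = 5.444
te_C = (7 + 4·11 + 27)/6 = 78/6 = 13; σ²_C = ((27−7)/6)² = 11.111
te_D = (10 + 4·14 + 18)/6 = 84/6 = 14; σ²_D = ((18−10)/6)² = 1.778
te_E = (10 + 4·14 + 18)/6 = 84/6 = 14; σ²_E = ((18−10)/6)² = 1.778
te_F = (1 + 4·5 + 21)/6 = 42/6 = 7; σ²_F = ((21−1)/6)² = 11.111
te_G = (5 + 4·8 + 11)/6 = 48/6 = 8; σ²_G = ((11−5)/6)² = 1.000

Forward pass:
ES_A = 0; EF_A = 3
ES_B = 0; EF_B = 7
ES_C = 0; EF_C = 13
ES_D = 3; EF_D = 3+14 = 17
ES_E = max(EF_B=7, EF_C=13) = 13; EF_E = 13+14 = 27
ES_F = 13; EF_F = 13+7 = 20
ES_G = max(EF_A=3, EF_D=17, EF_E=27, EF_F=20) = 27; EF_G = 27+8 = 35
Expected project duration μ = 35 hours. Critical path: C → E → G.

Variance along critical path = 11.111 + 1.778 + 1.000 = 13.889
σ = √13.889 = 3.727 hours

3.73 hours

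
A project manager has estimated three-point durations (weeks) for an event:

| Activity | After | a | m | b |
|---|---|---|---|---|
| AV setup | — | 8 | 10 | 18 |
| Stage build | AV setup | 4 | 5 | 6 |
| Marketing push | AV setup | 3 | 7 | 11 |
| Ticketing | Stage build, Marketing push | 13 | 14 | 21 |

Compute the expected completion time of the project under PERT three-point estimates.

33 weeks

te_AV setup = (8 + 4·10 + 18)/6 = 66/6 = 11
te_Stage build = (4 + 4·5 + 6)/6 = 30/6 = 5
te_Marketing push = (3 + 4·7 + 11)/6 = 42/6 = 7
te_Ticketing = (13 + 4·14 + 21)/6 = 90/6 = 15

Forward pass:
ES_AV setup = 0; EF_AV setup = 11
ES_Stage build = 11; EF_Stage build = 11+5 = 16
ES_Marketing push = 11; EF_Marketing push = 11+7 = 18
ES_Ticketing = max(EF_Stage build=16, EF_Marketing push=18) = 18; EF_Ticketing = 18+15 = 33
Expected project duration μ = 33 weeks. Critical path: AV setup → Marketing push → Ticketing.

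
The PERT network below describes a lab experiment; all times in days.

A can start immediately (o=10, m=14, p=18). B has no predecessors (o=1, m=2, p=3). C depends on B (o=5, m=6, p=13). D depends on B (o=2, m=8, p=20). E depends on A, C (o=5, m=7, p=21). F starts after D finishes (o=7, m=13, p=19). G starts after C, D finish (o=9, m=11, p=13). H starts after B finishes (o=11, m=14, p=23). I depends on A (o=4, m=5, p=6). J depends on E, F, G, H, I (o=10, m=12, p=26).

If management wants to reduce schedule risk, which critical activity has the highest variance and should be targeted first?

te_A = (10 + 4·14 + 18)/6 = 84/6 = 14; σ²_A = ((18−10)/6)² = 1.778
te_B = (1 + 4·2 + 3)/6 = 12/6 = 2; σ²_B = ((3−1)/6)² = 0.111
te_C = (5 + 4·6 + 13)/6 = 42/6 = 7; σ²_C = ((13−5)/6)² = 1.778
te_D = (2 + 4·8 + 20)/6 = 54/6 = 9; σ²_D = ((20−2)/6)² = 9.000
te_E = (5 + 4·7 + 21)/6 = 54/6 = 9; σ²_E = ((21−5)/6)² = 7.111
te_F = (7 + 4·13 + 19)/6 = 78/6 = 13; σ²_F = ((19−7)/6)² = 4.000
te_G = (9 + 4·11 + 13)/6 = 66/6 = 11; σ²_G = ((13−9)/6)² = 0.444
te_H = (11 + 4·14 + 23)/6 = 90/6 = 15; σ²_H = ((23−11)/6)² = 4.000
te_I = (4 + 4·5 + 6)/6 = 30/6 = 5; σ²_I = ((6−4)/6)² = 0.111
te_J = (10 + 4·12 + 26)/6 = 84/6 = 14; σ²_J = ((26−10)/6)² = 7.111

Forward pass:
ES_A = 0; EF_A = 14
ES_B = 0; EF_B = 2
ES_C = 2; EF_C = 2+7 = 9
ES_D = 2; EF_D = 2+9 = 11
ES_E = max(EF_A=14, EF_C=9) = 14; EF_E = 14+9 = 23
ES_F = 11; EF_F = 11+13 = 24
ES_G = max(EF_C=9, EF_D=11) = 11; EF_G = 11+11 = 22
ES_H = 2; EF_H = 2+15 = 17
ES_I = 14; EF_I = 14+5 = 19
ES_J = max(EF_E=23, EF_F=24, EF_G=22, EF_H=17, EF_I=19) = 24; EF_J = 24+14 = 38
Expected project duration μ = 38 days. Critical path: B → D → F → J.

Variances on critical path: σ²_B=0.111, σ²_D=9.000, σ²_F=4.000, σ²_J=7.111.
Largest is σ²_D = 9.000.

D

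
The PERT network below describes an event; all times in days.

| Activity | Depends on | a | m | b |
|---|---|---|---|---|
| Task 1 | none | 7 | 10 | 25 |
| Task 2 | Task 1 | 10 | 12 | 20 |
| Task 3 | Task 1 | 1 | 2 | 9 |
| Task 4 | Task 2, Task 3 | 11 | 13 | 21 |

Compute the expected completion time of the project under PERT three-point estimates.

39 days

te_Task 1 = (7 + 4·10 + 25)/6 = 72/6 = 12
te_Task 2 = (10 + 4·12 + 20)/6 = 78/6 = 13
te_Task 3 = (1 + 4·2 + 9)/6 = 18/6 = 3
te_Task 4 = (11 + 4·13 + 21)/6 = 84/6 = 14

Forward pass:
ES_Task 1 = 0; EF_Task 1 = 12
ES_Task 2 = 12; EF_Task 2 = 12+13 = 25
ES_Task 3 = 12; EF_Task 3 = 12+3 = 15
ES_Task 4 = max(EF_Task 2=25, EF_Task 3=15) = 25; EF_Task 4 = 25+14 = 39
Expected project duration μ = 39 days. Critical path: Task 1 → Task 2 → Task 4.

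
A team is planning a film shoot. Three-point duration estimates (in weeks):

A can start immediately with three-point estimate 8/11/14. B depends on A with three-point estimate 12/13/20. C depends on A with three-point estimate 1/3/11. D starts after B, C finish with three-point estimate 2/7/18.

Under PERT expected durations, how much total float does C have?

te_A = (8 + 4·11 + 14)/6 = 66/6 = 11
te_B = (12 + 4·13 + 20)/6 = 84/6 = 14
te_C = (1 + 4·3 + 11)/6 = 24/6 = 4
te_D = (2 + 4·7 + 18)/6 = 48/6 = 8

Forward pass:
ES_A = 0; EF_A = 11
ES_B = 11; EF_B = 11+14 = 25
ES_C = 11; EF_C = 11+4 = 15
ES_D = max(EF_B=25, EF_C=15) = 25; EF_D = 25+8 = 33
Expected project duration μ = 33 weeks. Critical path: A → B → D.

Backward pass:
LF_D = 33; LS_D = 33−8 = 25
LF_C = LS_D = 25; LS_C = 25−4 = 21
LF_B = LS_D = 25; LS_B = 25−14 = 11
LF_A = min(LS_B=11, LS_C=21) = 11; LS_A = 11−11 = 0
Slack_C = LS_C − ES_C = 21 − 11 = 10

10 weeks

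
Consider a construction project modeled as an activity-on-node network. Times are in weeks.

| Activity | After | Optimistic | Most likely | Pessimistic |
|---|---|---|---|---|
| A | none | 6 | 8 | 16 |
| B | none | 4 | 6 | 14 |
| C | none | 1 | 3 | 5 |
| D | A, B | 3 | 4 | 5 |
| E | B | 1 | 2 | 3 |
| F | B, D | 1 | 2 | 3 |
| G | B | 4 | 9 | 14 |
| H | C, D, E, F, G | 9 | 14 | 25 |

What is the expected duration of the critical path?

te_A = (6 + 4·8 + 16)/6 = 54/6 = 9
te_B = (4 + 4·6 + 14)/6 = 42/6 = 7
te_C = (1 + 4·3 + 5)/6 = 18/6 = 3
te_D = (3 + 4·4 + 5)/6 = 24/6 = 4
te_E = (1 + 4·2 + 3)/6 = 12/6 = 2
te_F = (1 + 4·2 + 3)/6 = 12/6 = 2
te_G = (4 + 4·9 + 14)/6 = 54/6 = 9
te_H = (9 + 4·14 + 25)/6 = 90/6 = 15

Forward pass:
ES_A = 0; EF_A = 9
ES_B = 0; EF_B = 7
ES_C = 0; EF_C = 3
ES_D = max(EF_A=9, EF_B=7) = 9; EF_D = 9+4 = 13
ES_E = 7; EF_E = 7+2 = 9
ES_F = max(EF_B=7, EF_D=13) = 13; EF_F = 13+2 = 15
ES_G = 7; EF_G = 7+9 = 16
ES_H = max(EF_C=3, EF_D=13, EF_E=9, EF_F=15, EF_G=16) = 16; EF_H = 16+15 = 31
Expected project duration μ = 31 weeks. Critical path: B → G → H.

31 weeks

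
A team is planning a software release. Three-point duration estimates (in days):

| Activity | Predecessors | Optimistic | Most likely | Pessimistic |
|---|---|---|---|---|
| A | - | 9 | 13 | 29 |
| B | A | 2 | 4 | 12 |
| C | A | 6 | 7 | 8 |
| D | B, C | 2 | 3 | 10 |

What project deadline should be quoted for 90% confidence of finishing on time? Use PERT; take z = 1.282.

te_A = (9 + 4·13 + 29)/6 = 90/6 = 15; σ²_A = ((29−9)/6)² = 11.111
te_B = (2 + 4·4 + 12)/6 = 30/6 = 5; σ²_B = ((12−2)/6)² = 2.778
te_C = (6 + 4·7 + 8)/6 = 42/6 = 7; σ²_C = ((8−6)/6)² = 0.111
te_D = (2 + 4·3 + 10)/6 = 24/6 = 4; σ²_D = ((10−2)/6)² = 1.778

Forward pass:
ES_A = 0; EF_A = 15
ES_B = 15; EF_B = 15+5 = 20
ES_C = 15; EF_C = 15+7 = 22
ES_D = max(EF_B=20, EF_C=22) = 22; EF_D = 22+4 = 26
Expected project duration μ = 26 days. Critical path: A → C → D.

Variance along critical path = 11.111 + 0.111 + 1.778 = 13.000; σ = 3.606 days.
D = μ + z·σ = 26 + 1.282·3.606 = 30.6 days

30.6 days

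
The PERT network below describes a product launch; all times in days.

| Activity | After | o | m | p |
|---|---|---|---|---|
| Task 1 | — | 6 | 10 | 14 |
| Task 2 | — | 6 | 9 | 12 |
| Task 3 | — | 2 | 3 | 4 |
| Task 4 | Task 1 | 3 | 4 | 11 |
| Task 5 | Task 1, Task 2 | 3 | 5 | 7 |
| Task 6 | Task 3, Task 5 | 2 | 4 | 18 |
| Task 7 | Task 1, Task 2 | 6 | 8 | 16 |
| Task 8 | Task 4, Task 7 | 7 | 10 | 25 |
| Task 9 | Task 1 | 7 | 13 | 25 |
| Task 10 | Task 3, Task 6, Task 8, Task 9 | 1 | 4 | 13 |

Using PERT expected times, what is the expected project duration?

36 days

te_Task 1 = (6 + 4·10 + 14)/6 = 60/6 = 10
te_Task 2 = (6 + 4·9 + 12)/6 = 54/6 = 9
te_Task 3 = (2 + 4·3 + 4)/6 = 18/6 = 3
te_Task 4 = (3 + 4·4 + 11)/6 = 30/6 = 5
te_Task 5 = (3 + 4·5 + 7)/6 = 30/6 = 5
te_Task 6 = (2 + 4·4 + 18)/6 = 36/6 = 6
te_Task 7 = (6 + 4·8 + 16)/6 = 54/6 = 9
te_Task 8 = (7 + 4·10 + 25)/6 = 72/6 = 12
te_Task 9 = (7 + 4·13 + 25)/6 = 84/6 = 14
te_Task 10 = (1 + 4·4 + 13)/6 = 30/6 = 5

Forward pass:
ES_Task 1 = 0; EF_Task 1 = 10
ES_Task 2 = 0; EF_Task 2 = 9
ES_Task 3 = 0; EF_Task 3 = 3
ES_Task 4 = 10; EF_Task 4 = 10+5 = 15
ES_Task 5 = max(EF_Task 1=10, EF_Task 2=9) = 10; EF_Task 5 = 10+5 = 15
ES_Task 6 = max(EF_Task 3=3, EF_Task 5=15) = 15; EF_Task 6 = 15+6 = 21
ES_Task 7 = max(EF_Task 1=10, EF_Task 2=9) = 10; EF_Task 7 = 10+9 = 19
ES_Task 8 = max(EF_Task 4=15, EF_Task 7=19) = 19; EF_Task 8 = 19+12 = 31
ES_Task 9 = 10; EF_Task 9 = 10+14 = 24
ES_Task 10 = max(EF_Task 3=3, EF_Task 6=21, EF_Task 8=31, EF_Task 9=24) = 31; EF_Task 10 = 31+5 = 36
Expected project duration μ = 36 days. Critical path: Task 1 → Task 7 → Task 8 → Task 10.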